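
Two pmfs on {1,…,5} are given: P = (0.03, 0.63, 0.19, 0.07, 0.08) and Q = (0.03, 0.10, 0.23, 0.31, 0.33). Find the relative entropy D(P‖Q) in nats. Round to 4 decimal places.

D(P‖Q) = Σ p·ln(p/q).
  0.03·ln(0.03/0.03) = 0.00000
  0.63·ln(0.63/0.10) = 1.15955
  0.19·ln(0.19/0.23) = -0.03630
  0.07·ln(0.07/0.31) = -0.10417
  0.08·ln(0.08/0.33) = -0.11337
D(P‖Q) = 0.9057 nats.

0.9057 nats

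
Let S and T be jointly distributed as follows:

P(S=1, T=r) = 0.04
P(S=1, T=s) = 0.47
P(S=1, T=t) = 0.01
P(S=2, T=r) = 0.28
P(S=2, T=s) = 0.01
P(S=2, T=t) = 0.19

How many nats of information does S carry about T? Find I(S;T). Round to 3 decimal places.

Marginals: p(S) = (0.5200, 0.4800), p(T) = (0.3200, 0.4800, 0.2000).
I(S;T) = Σ p(x,y)·ln[p(x,y)/(p(x)p(y))].
  (1,r): 0.04·ln(0.2404) = -0.0570
  (1,s): 0.47·ln(1.8830) = 0.2975
  (1,t): 0.01·ln(0.0962) = -0.0234
  (2,r): 0.28·ln(1.8229) = 0.1681
  (2,s): 0.01·ln(0.0434) = -0.0314
  (2,t): 0.19·ln(1.9792) = 0.1297
Sum = 0.483 nats.

0.483 nats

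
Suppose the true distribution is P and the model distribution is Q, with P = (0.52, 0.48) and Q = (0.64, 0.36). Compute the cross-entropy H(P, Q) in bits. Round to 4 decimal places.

H(P,Q) = −Σ p·log₂ q.
  −0.52·log₂(0.64) = 0.33481
  −0.48·log₂(0.36) = 0.70749
H(P,Q) = 1.0423 bits.

1.0423 bits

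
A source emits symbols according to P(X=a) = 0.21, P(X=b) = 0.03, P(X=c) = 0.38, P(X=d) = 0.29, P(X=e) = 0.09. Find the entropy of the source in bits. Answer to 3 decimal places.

1.986 bits

H(X) = −Σ p·log₂ p.
  −(0.21)·log₂(0.21) = 0.4728
  −(0.03)·log₂(0.03) = 0.1518
  −(0.38)·log₂(0.38) = 0.5305
  −(0.29)·log₂(0.29) = 0.5179
  −(0.09)·log₂(0.09) = 0.3127
Sum: 0.4728 + 0.1518 + 0.5305 + 0.5179 + 0.3127 = 1.986 bits.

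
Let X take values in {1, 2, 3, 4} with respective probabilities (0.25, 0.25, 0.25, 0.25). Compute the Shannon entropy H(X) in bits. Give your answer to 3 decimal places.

2.000 bits

H(X) = −Σ p·log₂ p.
  −(0.25)·log₂(0.25) = 0.5000
  −(0.25)·log₂(0.25) = 0.5000
  −(0.25)·log₂(0.25) = 0.5000
  −(0.25)·log₂(0.25) = 0.5000
Sum: 0.5000 + 0.5000 + 0.5000 + 0.5000 = 2.000 bits.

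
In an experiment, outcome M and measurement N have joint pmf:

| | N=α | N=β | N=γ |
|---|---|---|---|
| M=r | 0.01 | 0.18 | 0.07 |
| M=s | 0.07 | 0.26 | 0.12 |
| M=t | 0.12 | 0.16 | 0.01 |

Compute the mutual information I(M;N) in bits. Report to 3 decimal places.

Marginals: p(M) = (0.2600, 0.4500, 0.2900), p(N) = (0.2000, 0.6000, 0.2000).
I(M;N) = Σ p(x,y)·log₂[p(x,y)/(p(x)p(y))].
  (r,α): 0.01·log₂(0.1923) = -0.0238
  (r,β): 0.18·log₂(1.1538) = 0.0372
  (r,γ): 0.07·log₂(1.3462) = 0.0300
  (s,α): 0.07·log₂(0.7778) = -0.0254
  (s,β): 0.26·log₂(0.9630) = -0.0142
  (s,γ): 0.12·log₂(1.3333) = 0.0498
  (t,α): 0.12·log₂(2.0690) = 0.1259
  (t,β): 0.16·log₂(0.9195) = -0.0194
  (t,γ): 0.01·log₂(0.1724) = -0.0254
Sum = 0.135 bits.

0.135 bits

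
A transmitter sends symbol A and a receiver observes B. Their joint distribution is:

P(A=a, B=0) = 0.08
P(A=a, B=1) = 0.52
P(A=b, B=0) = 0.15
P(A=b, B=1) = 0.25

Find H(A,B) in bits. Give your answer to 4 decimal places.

1.6926 bits

H(A,B) = −Σ p(x,y)·log₂ p(x,y) over all 4 cells.
  cell (a,0): −0.08·log₂0.08 = 0.29151
  cell (a,1): −0.52·log₂0.52 = 0.49058
  cell (b,0): −0.15·log₂0.15 = 0.41054
  cell (b,1): −0.25·log₂0.25 = 0.50000
Sum = 1.6926 bits.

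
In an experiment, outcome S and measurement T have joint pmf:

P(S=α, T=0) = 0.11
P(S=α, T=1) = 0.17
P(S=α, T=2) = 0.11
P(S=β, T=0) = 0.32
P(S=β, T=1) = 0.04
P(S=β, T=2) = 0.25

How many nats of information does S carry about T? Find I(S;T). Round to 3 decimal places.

Marginals: p(S) = (0.3900, 0.6100), p(T) = (0.4300, 0.2100, 0.3600).
I(S;T) = H(S) + H(T) − H(S,T).
H(S) = 0.6687, H(T) = 1.0584, H(S,T) = 1.6268.
I(S;T) = 0.6687 + 1.0584 − 1.6268 = 0.100 nats.

0.100 nats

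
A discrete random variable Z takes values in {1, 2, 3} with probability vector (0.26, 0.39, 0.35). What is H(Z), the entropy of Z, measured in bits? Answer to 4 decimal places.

H(Z) = −Σ p·log₂ p.
  −(0.26)·log₂(0.26) = 0.50529
  −(0.39)·log₂(0.39) = 0.52980
  −(0.35)·log₂(0.35) = 0.53010
Sum: 0.50529 + 0.52980 + 0.53010 = 1.5652 bits.

1.5652 bits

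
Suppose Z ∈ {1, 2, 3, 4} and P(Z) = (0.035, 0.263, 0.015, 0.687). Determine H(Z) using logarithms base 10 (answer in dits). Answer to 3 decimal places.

0.343 dits

H(Z) = −Σ p·log₁₀ p.
  −(0.035)·log₁₀(0.035) = 0.0510
  −(0.263)·log₁₀(0.263) = 0.1526
  −(0.015)·log₁₀(0.015) = 0.0274
  −(0.687)·log₁₀(0.687) = 0.1120
Sum: 0.0510 + 0.1526 + 0.0274 + 0.1120 = 0.343 dits.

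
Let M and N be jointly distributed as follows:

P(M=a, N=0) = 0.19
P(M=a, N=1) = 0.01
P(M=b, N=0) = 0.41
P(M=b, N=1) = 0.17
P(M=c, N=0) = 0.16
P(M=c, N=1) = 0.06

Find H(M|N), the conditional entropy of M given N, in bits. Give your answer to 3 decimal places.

1.355 bits

Chain rule: H(M|N) = H(M,N) − H(N).
Marginals: p(M) = (0.2000, 0.5800, 0.2200), p(N) = (0.7600, 0.2400).
H(M,N) = 2.1502 bits; H(N) = 0.7950 bits.
H(M|N) = 2.1502 − 0.7950 = 1.355 bits.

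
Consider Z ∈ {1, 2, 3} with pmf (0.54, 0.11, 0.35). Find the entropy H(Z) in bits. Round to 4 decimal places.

1.3604 bits

H(Z) = −Σ p·log₂ p.
  −(0.54)·log₂(0.54) = 0.48004
  −(0.11)·log₂(0.11) = 0.35029
  −(0.35)·log₂(0.35) = 0.53010
Sum: 0.48004 + 0.35029 + 0.53010 = 1.3604 bits.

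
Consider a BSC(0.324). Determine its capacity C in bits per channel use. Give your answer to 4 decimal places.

0.0913 bits

Binary symmetric channel: C = 1 − h₂(ε) where h₂ is the binary entropy function.
h₂(0.324) = −0.324·log₂0.324 − 0.676·log₂0.676 = 0.9087.
C = 1 − 0.9087 = 0.0913 bits per channel use.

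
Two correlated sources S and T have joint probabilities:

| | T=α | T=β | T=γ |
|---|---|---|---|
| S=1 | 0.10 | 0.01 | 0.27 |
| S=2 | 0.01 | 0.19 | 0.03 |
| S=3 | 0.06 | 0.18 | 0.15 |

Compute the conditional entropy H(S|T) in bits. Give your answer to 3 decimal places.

1.198 bits

Marginals: p(S) = (0.3800, 0.2300, 0.3900), p(T) = (0.1700, 0.3800, 0.4500).
H(S|T) = Σ p(T) · H(S|T=·).
  T=α: p=0.1700, H(S|T=α) = 1.2210
  T=β: p=0.3800, H(S|T=β) = 1.1487
  T=γ: p=0.4500, H(S|T=γ) = 1.2310
Weighted sum = 1.198 bits.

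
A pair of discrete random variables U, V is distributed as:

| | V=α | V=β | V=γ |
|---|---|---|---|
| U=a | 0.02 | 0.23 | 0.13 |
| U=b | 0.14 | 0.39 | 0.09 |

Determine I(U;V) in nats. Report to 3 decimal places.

Marginals: p(U) = (0.3800, 0.6200), p(V) = (0.1600, 0.6200, 0.2200).
I(U;V) = Σ p(x,y)·ln[p(x,y)/(p(x)p(y))].
  (a,α): 0.02·ln(0.3289) = -0.0222
  (a,β): 0.23·ln(0.9762) = -0.0055
  (a,γ): 0.13·ln(1.5550) = 0.0574
  (b,α): 0.14·ln(1.4113) = 0.0482
  (b,β): 0.39·ln(1.0146) = 0.0056
  (b,γ): 0.09·ln(0.6598) = -0.0374
Sum = 0.046 nats.

0.046 nats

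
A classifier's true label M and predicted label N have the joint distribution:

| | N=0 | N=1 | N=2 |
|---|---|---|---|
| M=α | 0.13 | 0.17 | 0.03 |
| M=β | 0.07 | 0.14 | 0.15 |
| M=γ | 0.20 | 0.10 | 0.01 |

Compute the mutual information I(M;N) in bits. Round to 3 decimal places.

0.185 bits

Marginals: p(M) = (0.3300, 0.3600, 0.3100), p(N) = (0.4000, 0.4100, 0.1900).
I(M;N) = H(M) + H(N) − H(M,N).
H(M) = 1.5822, H(N) = 1.5114, H(M,N) = 2.9082.
I(M;N) = 1.5822 + 1.5114 − 2.9082 = 0.185 bits.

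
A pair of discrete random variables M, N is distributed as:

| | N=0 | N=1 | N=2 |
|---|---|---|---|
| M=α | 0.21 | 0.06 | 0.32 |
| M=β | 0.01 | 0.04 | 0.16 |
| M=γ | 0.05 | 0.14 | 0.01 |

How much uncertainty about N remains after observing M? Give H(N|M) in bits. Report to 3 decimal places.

1.211 bits

Chain rule: H(N|M) = H(M,N) − H(M).
Marginals: p(M) = (0.5900, 0.2100, 0.2000), p(N) = (0.2700, 0.2400, 0.4900).
H(M,N) = 2.5972 bits; H(M) = 1.3863 bits.
H(N|M) = 2.5972 − 1.3863 = 1.211 bits.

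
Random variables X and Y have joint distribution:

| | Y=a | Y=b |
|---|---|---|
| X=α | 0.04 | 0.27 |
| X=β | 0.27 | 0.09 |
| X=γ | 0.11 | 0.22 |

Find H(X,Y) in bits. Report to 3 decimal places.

2.349 bits

H(X,Y) = −Σ p(x,y)·log₂ p(x,y) over all 6 cells.
  cell (α,a): −0.04·log₂0.04 = 0.1858
  cell (α,b): −0.27·log₂0.27 = 0.5100
  cell (β,a): −0.27·log₂0.27 = 0.5100
  cell (β,b): −0.09·log₂0.09 = 0.3127
  cell (γ,a): −0.11·log₂0.11 = 0.3503
  cell (γ,b): −0.22·log₂0.22 = 0.4806
Sum = 2.349 bits.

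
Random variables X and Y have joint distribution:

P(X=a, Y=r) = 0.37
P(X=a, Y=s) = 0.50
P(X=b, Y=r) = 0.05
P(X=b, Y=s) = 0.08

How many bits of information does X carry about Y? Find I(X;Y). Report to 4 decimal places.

Marginals: p(X) = (0.8700, 0.1300), p(Y) = (0.4200, 0.5800).
I(X;Y) = Σ p(x,y)·log₂[p(x,y)/(p(x)p(y))].
  (a,r): 0.37·log₂(1.0126) = 0.00668
  (a,s): 0.50·log₂(0.9909) = -0.00661
  (b,r): 0.05·log₂(0.9158) = -0.00635
  (b,s): 0.08·log₂(1.0610) = 0.00683
Sum = 0.0006 bits.

0.0006 bits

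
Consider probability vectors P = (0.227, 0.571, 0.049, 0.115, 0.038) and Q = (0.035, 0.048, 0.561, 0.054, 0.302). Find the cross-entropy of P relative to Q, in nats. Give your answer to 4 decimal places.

2.9043 nats

H(P,Q) = −Σ p·ln q.
  −0.227·ln(0.035) = 0.76100
  −0.571·ln(0.048) = 1.73387
  −0.049·ln(0.561) = 0.02832
  −0.115·ln(0.054) = 0.33566
  −0.038·ln(0.302) = 0.04550
H(P,Q) = 2.9043 nats.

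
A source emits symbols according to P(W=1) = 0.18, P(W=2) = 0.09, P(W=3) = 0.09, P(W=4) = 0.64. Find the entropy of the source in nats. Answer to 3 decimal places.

1.028 nats

H(W) = −Σ p·ln p.
  −(0.18)·ln(0.18) = 0.3087
  −(0.09)·ln(0.09) = 0.2167
  −(0.09)·ln(0.09) = 0.2167
  −(0.64)·ln(0.64) = 0.2856
Sum: 0.3087 + 0.2167 + 0.2167 + 0.2856 = 1.028 nats.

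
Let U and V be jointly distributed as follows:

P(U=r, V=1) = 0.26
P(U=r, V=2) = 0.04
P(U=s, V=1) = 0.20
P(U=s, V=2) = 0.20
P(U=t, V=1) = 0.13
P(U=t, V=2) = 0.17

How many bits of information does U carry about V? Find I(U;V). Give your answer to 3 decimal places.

Marginals: p(U) = (0.3000, 0.4000, 0.3000), p(V) = (0.5900, 0.4100).
I(U;V) = Σ p(x,y)·log₂[p(x,y)/(p(x)p(y))].
  (r,1): 0.26·log₂(1.4689) = 0.1442
  (r,2): 0.04·log₂(0.3252) = -0.0648
  (s,1): 0.20·log₂(0.8475) = -0.0478
  (s,2): 0.20·log₂(1.2195) = 0.0573
  (t,1): 0.13·log₂(0.7345) = -0.0579
  (t,2): 0.17·log₂(1.3821) = 0.0794
Sum = 0.110 bits.

0.110 bits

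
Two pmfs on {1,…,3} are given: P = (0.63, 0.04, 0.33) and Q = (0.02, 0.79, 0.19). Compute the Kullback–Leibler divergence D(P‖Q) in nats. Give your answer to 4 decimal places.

2.2363 nats

D(P‖Q) = Σ p·ln(p/q).
  0.63·ln(0.63/0.02) = 2.17349
  0.04·ln(0.04/0.79) = -0.11933
  0.33·ln(0.33/0.19) = 0.18218
D(P‖Q) = 2.2363 nats.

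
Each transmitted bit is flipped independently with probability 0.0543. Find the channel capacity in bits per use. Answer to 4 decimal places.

Binary symmetric channel: C = 1 − h₂(ε) where h₂ is the binary entropy function.
h₂(0.0543) = −0.0543·log₂0.0543 − 0.9457·log₂0.9457 = 0.3044.
C = 1 − 0.3044 = 0.6956 bits per channel use.

0.6956 bits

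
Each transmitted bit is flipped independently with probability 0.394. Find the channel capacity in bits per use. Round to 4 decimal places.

0.0327 bits

Binary symmetric channel: C = 1 − h₂(ε) where h₂ is the binary entropy function.
h₂(0.394) = −0.394·log₂0.394 − 0.606·log₂0.606 = 0.9673.
C = 1 − 0.9673 = 0.0327 bits per channel use.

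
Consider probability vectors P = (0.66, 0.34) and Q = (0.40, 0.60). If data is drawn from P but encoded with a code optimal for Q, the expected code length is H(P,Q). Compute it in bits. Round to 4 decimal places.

H(P,Q) = −Σ p·log₂ q.
  −0.66·log₂(0.40) = 0.87247
  −0.34·log₂(0.60) = 0.25057
H(P,Q) = 1.1230 bits.

1.1230 bits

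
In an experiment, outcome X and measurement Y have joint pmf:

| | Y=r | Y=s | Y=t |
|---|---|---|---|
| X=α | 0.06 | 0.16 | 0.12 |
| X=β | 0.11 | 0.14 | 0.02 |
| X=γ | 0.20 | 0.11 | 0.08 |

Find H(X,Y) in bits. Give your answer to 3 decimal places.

3.000 bits

H(X,Y) = −Σ p(x,y)·log₂ p(x,y) over all 9 cells.
  cell (α,r): −0.06·log₂0.06 = 0.2435
  cell (α,s): −0.16·log₂0.16 = 0.4230
  cell (α,t): −0.12·log₂0.12 = 0.3671
  cell (β,r): −0.11·log₂0.11 = 0.3503
  cell (β,s): −0.14·log₂0.14 = 0.3971
  cell (β,t): −0.02·log₂0.02 = 0.1129
  cell (γ,r): −0.20·log₂0.20 = 0.4644
  cell (γ,s): −0.11·log₂0.11 = 0.3503
  cell (γ,t): −0.08·log₂0.08 = 0.2915
Sum = 3.000 bits.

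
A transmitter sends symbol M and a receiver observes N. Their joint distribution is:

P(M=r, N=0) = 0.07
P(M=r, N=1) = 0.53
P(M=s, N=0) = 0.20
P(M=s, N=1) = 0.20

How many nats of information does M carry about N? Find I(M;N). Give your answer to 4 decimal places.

0.0899 nats

Marginals: p(M) = (0.6000, 0.4000), p(N) = (0.2700, 0.7300).
I(M;N) = Σ p(x,y)·ln[p(x,y)/(p(x)p(y))].
  (r,0): 0.07·ln(0.4321) = -0.05874
  (r,1): 0.53·ln(1.2100) = 0.10105
  (s,0): 0.20·ln(1.8519) = 0.12324
  (s,1): 0.20·ln(0.6849) = -0.07569
Sum = 0.0899 nats.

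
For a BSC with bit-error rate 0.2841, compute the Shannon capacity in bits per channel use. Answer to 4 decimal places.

Binary symmetric channel: C = 1 − h₂(ε) where h₂ is the binary entropy function.
h₂(0.2841) = −0.2841·log₂0.2841 − 0.7159·log₂0.7159 = 0.8610.
C = 1 − 0.8610 = 0.1390 bits per channel use.

0.1390 bits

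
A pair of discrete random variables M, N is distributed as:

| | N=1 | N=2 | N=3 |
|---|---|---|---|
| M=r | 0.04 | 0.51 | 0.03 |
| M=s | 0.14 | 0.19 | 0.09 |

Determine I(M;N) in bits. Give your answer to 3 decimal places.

0.156 bits

Marginals: p(M) = (0.5800, 0.4200), p(N) = (0.1800, 0.7000, 0.1200).
I(M;N) = H(M) + H(N) − H(M,N).
H(M) = 0.9815, H(N) = 1.1726, H(M,N) = 1.9979.
I(M;N) = 0.9815 + 1.1726 − 1.9979 = 0.156 bits.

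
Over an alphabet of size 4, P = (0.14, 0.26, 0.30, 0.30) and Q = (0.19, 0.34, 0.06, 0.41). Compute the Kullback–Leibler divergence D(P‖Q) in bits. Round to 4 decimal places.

D(P‖Q) = Σ p·log₂(p/q).
  0.14·log₂(0.14/0.19) = -0.06168
  0.26·log₂(0.26/0.34) = -0.10063
  0.30·log₂(0.30/0.06) = 0.69658
  0.30·log₂(0.30/0.41) = -0.13520
D(P‖Q) = 0.3991 bits.

0.3991 bits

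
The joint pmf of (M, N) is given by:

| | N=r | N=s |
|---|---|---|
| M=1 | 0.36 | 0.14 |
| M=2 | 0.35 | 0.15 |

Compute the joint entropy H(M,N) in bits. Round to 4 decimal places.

H(M,N) = −Σ p(x,y)·log₂ p(x,y) over all 4 cells.
  cell (1,r): −0.36·log₂0.36 = 0.53062
  cell (1,s): −0.14·log₂0.14 = 0.39711
  cell (2,r): −0.35·log₂0.35 = 0.53010
  cell (2,s): −0.15·log₂0.15 = 0.41054
Sum = 1.8684 bits.

1.8684 bits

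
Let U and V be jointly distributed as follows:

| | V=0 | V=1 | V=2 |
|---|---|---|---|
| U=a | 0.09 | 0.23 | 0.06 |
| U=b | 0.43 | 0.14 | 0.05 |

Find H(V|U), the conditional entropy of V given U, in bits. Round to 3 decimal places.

1.223 bits

Chain rule: H(V|U) = H(U,V) − H(U).
Marginals: p(U) = (0.3800, 0.6200), p(V) = (0.5200, 0.3700, 0.1100).
H(U,V) = 2.1806 bits; H(U) = 0.9580 bits.
H(V|U) = 2.1806 − 0.9580 = 1.223 bits.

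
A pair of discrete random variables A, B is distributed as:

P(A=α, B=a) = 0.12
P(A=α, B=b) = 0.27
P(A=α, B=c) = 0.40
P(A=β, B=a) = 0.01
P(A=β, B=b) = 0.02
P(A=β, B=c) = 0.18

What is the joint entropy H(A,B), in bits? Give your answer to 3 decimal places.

H(A,B) = −Σ p(x,y)·log₂ p(x,y) over all 6 cells.
  cell (α,a): −0.12·log₂0.12 = 0.3671
  cell (α,b): −0.27·log₂0.27 = 0.5100
  cell (α,c): −0.40·log₂0.40 = 0.5288
  cell (β,a): −0.01·log₂0.01 = 0.0664
  cell (β,b): −0.02·log₂0.02 = 0.1129
  cell (β,c): −0.18·log₂0.18 = 0.4453
Sum = 2.030 bits.

2.030 bits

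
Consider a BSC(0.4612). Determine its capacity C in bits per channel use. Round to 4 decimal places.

Binary symmetric channel: C = 1 − h₂(ε) where h₂ is the binary entropy function.
h₂(0.4612) = −0.4612·log₂0.4612 − 0.5388·log₂0.5388 = 0.9957.
C = 1 − 0.9957 = 0.0043 bits per channel use.

0.0043 bits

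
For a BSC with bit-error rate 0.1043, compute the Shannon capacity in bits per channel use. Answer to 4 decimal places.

Binary symmetric channel: C = 1 − h₂(ε) where h₂ is the binary entropy function.
h₂(0.1043) = −0.1043·log₂0.1043 − 0.8957·log₂0.8957 = 0.4825.
C = 1 − 0.4825 = 0.5175 bits per channel use.

0.5175 bits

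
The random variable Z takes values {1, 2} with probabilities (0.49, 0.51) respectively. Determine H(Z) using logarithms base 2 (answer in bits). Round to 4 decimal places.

0.9997 bits

H(Z) = −Σ p·log₂ p.
  −(0.49)·log₂(0.49) = 0.50428
  −(0.51)·log₂(0.51) = 0.49543
Sum: 0.50428 + 0.49543 = 0.9997 bits.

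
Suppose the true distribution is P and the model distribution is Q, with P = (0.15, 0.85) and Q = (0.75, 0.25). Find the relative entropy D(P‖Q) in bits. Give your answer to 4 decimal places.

1.1524 bits

D(P‖Q) = Σ p·log₂(p/q).
  0.15·log₂(0.15/0.75) = -0.34829
  0.85·log₂(0.85/0.25) = 1.50070
D(P‖Q) = 1.1524 bits.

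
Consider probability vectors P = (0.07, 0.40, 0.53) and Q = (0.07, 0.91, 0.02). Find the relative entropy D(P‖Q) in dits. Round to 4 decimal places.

0.6115 dits

D(P‖Q) = Σ p·log₁₀(p/q).
  0.07·log₁₀(0.07/0.07) = 0.00000
  0.40·log₁₀(0.40/0.91) = -0.14279
  0.53·log₁₀(0.53/0.02) = 0.75432
D(P‖Q) = 0.6115 dits.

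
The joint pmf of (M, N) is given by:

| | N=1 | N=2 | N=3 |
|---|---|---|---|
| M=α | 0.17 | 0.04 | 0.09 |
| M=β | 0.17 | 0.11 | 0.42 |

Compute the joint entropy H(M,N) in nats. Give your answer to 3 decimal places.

H(M,N) = −Σ p(x,y)·ln p(x,y) over all 6 cells.
  cell (α,1): −0.17·ln0.17 = 0.3012
  cell (α,2): −0.04·ln0.04 = 0.1288
  cell (α,3): −0.09·ln0.09 = 0.2167
  cell (β,1): −0.17·ln0.17 = 0.3012
  cell (β,2): −0.11·ln0.11 = 0.2428
  cell (β,3): −0.42·ln0.42 = 0.3644
Sum = 1.555 nats.

1.555 nats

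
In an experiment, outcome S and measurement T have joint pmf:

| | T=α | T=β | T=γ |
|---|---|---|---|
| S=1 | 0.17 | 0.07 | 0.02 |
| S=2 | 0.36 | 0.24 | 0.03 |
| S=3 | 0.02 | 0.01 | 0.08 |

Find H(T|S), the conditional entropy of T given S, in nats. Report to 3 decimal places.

0.823 nats

Chain rule: H(T|S) = H(S,T) − H(S).
Marginals: p(S) = (0.2600, 0.6300, 0.1100), p(T) = (0.5500, 0.3200, 0.1300).
H(S,T) = 1.7075 nats; H(S) = 0.8841 nats.
H(T|S) = 1.7075 − 0.8841 = 0.823 nats.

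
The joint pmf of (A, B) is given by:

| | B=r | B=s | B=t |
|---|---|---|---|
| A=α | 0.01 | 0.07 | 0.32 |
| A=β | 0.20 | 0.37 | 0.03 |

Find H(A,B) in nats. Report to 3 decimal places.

1.392 nats

H(A,B) = −Σ p(x,y)·ln p(x,y) over all 6 cells.
  cell (α,r): −0.01·ln0.01 = 0.0461
  cell (α,s): −0.07·ln0.07 = 0.1861
  cell (α,t): −0.32·ln0.32 = 0.3646
  cell (β,r): −0.20·ln0.20 = 0.3219
  cell (β,s): −0.37·ln0.37 = 0.3679
  cell (β,t): −0.03·ln0.03 = 0.1052
Sum = 1.392 nats.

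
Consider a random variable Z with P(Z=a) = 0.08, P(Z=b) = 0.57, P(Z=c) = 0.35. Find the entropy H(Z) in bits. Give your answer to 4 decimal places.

H(Z) = −Σ p·log₂ p.
  −(0.08)·log₂(0.08) = 0.29151
  −(0.57)·log₂(0.57) = 0.46225
  −(0.35)·log₂(0.35) = 0.53010
Sum: 0.29151 + 0.46225 + 0.53010 = 1.2839 bits.

1.2839 bits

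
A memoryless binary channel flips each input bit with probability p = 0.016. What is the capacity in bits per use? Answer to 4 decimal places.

0.8816 bits

Binary symmetric channel: C = 1 − h₂(ε) where h₂ is the binary entropy function.
h₂(0.016) = −0.016·log₂0.016 − 0.984·log₂0.984 = 0.1184.
C = 1 − 0.1184 = 0.8816 bits per channel use.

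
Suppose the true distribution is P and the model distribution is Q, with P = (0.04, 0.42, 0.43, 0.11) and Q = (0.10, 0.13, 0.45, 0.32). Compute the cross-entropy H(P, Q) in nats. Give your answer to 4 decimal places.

H(P,Q) = −Σ p·ln q.
  −0.04·ln(0.10) = 0.09210
  −0.42·ln(0.13) = 0.85689
  −0.43·ln(0.45) = 0.34336
  −0.11·ln(0.32) = 0.12534
H(P,Q) = 1.4177 nats.

1.4177 nats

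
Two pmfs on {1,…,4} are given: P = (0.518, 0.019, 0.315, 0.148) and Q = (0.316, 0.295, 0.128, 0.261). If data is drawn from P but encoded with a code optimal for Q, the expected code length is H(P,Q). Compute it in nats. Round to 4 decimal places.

H(P,Q) = −Σ p·ln q.
  −0.518·ln(0.316) = 0.59674
  −0.019·ln(0.295) = 0.02319
  −0.315·ln(0.128) = 0.64755
  −0.148·ln(0.261) = 0.19880
H(P,Q) = 1.4663 nats.

1.4663 nats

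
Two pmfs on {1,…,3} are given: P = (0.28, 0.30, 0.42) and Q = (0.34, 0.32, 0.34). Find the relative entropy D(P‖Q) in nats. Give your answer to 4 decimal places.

0.0150 nats

D(P‖Q) = Σ p·ln(p/q).
  0.28·ln(0.28/0.34) = -0.05436
  0.30·ln(0.30/0.32) = -0.01936
  0.42·ln(0.42/0.34) = 0.08875
D(P‖Q) = 0.0150 nats.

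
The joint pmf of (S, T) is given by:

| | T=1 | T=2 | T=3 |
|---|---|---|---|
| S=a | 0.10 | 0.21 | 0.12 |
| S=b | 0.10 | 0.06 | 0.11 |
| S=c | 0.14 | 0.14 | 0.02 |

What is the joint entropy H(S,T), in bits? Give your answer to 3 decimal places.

H(S,T) = −Σ p(x,y)·log₂ p(x,y) over all 9 cells.
  cell (a,1): −0.10·log₂0.10 = 0.3322
  cell (a,2): −0.21·log₂0.21 = 0.4728
  cell (a,3): −0.12·log₂0.12 = 0.3671
  cell (b,1): −0.10·log₂0.10 = 0.3322
  cell (b,2): −0.06·log₂0.06 = 0.2435
  cell (b,3): −0.11·log₂0.11 = 0.3503
  cell (c,1): −0.14·log₂0.14 = 0.3971
  cell (c,2): −0.14·log₂0.14 = 0.3971
  cell (c,3): −0.02·log₂0.02 = 0.1129
Sum = 3.005 bits.

3.005 bits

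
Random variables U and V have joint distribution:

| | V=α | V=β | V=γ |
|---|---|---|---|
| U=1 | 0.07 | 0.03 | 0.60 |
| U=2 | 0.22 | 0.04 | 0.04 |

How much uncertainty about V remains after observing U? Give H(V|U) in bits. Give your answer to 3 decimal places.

0.833 bits

Chain rule: H(V|U) = H(U,V) − H(U).
Marginals: p(U) = (0.7000, 0.3000), p(V) = (0.2900, 0.0700, 0.6400).
H(U,V) = 1.7146 bits; H(U) = 0.8813 bits.
H(V|U) = 1.7146 − 0.8813 = 0.833 bits.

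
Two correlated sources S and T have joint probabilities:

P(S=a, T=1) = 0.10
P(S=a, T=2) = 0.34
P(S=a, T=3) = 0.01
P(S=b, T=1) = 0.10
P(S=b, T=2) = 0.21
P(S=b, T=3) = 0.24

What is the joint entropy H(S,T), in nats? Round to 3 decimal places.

H(S,T) = −Σ p(x,y)·ln p(x,y) over all 6 cells.
  cell (a,1): −0.10·ln0.10 = 0.2303
  cell (a,2): −0.34·ln0.34 = 0.3668
  cell (a,3): −0.01·ln0.01 = 0.0461
  cell (b,1): −0.10·ln0.10 = 0.2303
  cell (b,2): −0.21·ln0.21 = 0.3277
  cell (b,3): −0.24·ln0.24 = 0.3425
Sum = 1.544 nats.

1.544 nats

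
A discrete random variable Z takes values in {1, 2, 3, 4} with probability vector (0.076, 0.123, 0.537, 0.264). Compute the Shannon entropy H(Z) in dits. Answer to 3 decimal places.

0.495 dits

H(Z) = −Σ p·log₁₀ p.
  −(0.076)·log₁₀(0.076) = 0.0851
  −(0.123)·log₁₀(0.123) = 0.1119
  −(0.537)·log₁₀(0.537) = 0.1450
  −(0.264)·log₁₀(0.264) = 0.1527
Sum: 0.0851 + 0.1119 + 0.1450 + 0.1527 = 0.495 dits.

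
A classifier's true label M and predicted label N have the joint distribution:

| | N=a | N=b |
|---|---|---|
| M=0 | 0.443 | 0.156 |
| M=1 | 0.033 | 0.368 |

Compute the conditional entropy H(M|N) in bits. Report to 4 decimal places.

Marginals: p(M) = (0.5990, 0.4010), p(N) = (0.4760, 0.5240).
H(M|N) = Σ p(N) · H(M|N=·).
  N=a: p=0.4760, H(M|N=a) = 0.3634
  N=b: p=0.5240, H(M|N=b) = 0.8785
Weighted sum = 0.6333 bits.

0.6333 bits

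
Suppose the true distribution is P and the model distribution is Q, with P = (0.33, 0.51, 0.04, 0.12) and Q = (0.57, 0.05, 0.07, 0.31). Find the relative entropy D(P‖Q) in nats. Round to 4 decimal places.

D(P‖Q) = Σ p·ln(p/q).
  0.33·ln(0.33/0.57) = -0.18036
  0.51·ln(0.51/0.05) = 1.18442
  0.04·ln(0.04/0.07) = -0.02238
  0.12·ln(0.12/0.31) = -0.11389
D(P‖Q) = 0.8678 nats.

0.8678 nats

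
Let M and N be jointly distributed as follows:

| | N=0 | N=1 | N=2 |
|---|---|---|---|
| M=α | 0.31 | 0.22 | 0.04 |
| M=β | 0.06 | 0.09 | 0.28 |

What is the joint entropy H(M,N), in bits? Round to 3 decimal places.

2.261 bits

H(M,N) = −Σ p(x,y)·log₂ p(x,y) over all 6 cells.
  cell (α,0): −0.31·log₂0.31 = 0.5238
  cell (α,1): −0.22·log₂0.22 = 0.4806
  cell (α,2): −0.04·log₂0.04 = 0.1858
  cell (β,0): −0.06·log₂0.06 = 0.2435
  cell (β,1): −0.09·log₂0.09 = 0.3127
  cell (β,2): −0.28·log₂0.28 = 0.5142
Sum = 2.261 bits.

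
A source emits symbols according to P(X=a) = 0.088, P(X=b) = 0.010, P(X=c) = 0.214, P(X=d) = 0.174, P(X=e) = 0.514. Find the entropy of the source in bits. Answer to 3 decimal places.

H(X) = −Σ p·log₂ p.
  −(0.088)·log₂(0.088) = 0.3086
  −(0.010)·log₂(0.010) = 0.0664
  −(0.214)·log₂(0.214) = 0.4760
  −(0.174)·log₂(0.174) = 0.4390
  −(0.514)·log₂(0.514) = 0.4935
Sum: 0.3086 + 0.0664 + 0.4760 + 0.4390 + 0.4935 = 1.783 bits.

1.783 bits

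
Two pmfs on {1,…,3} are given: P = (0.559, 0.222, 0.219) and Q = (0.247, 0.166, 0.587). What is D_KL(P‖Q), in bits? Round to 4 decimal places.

D(P‖Q) = Σ p·log₂(p/q).
  0.559·log₂(0.559/0.247) = 0.65869
  0.222·log₂(0.222/0.166) = 0.09310
  0.219·log₂(0.219/0.587) = -0.31151
D(P‖Q) = 0.4403 bits.

0.4403 bits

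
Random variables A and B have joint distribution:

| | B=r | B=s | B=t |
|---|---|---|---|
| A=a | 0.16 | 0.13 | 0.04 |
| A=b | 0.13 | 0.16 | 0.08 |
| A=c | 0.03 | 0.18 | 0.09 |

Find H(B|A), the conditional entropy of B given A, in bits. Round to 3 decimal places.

Chain rule: H(B|A) = H(A,B) − H(A).
Marginals: p(A) = (0.3300, 0.3700, 0.3000), p(B) = (0.3200, 0.4700, 0.2100).
H(A,B) = 2.9983 bits; H(A) = 1.5796 bits.
H(B|A) = 2.9983 − 1.5796 = 1.419 bits.

1.419 bits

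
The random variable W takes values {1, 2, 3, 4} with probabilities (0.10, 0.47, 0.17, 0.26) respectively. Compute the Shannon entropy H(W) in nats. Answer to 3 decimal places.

H(W) = −Σ p·ln p.
  −(0.10)·ln(0.10) = 0.2303
  −(0.47)·ln(0.47) = 0.3549
  −(0.17)·ln(0.17) = 0.3012
  −(0.26)·ln(0.26) = 0.3502
Sum: 0.2303 + 0.3549 + 0.3012 + 0.3502 = 1.237 nats.

1.237 nats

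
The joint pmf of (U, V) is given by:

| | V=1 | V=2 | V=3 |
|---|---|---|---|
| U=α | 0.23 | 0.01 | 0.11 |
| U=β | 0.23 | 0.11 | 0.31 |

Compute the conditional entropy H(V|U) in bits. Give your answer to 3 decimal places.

1.332 bits

Marginals: p(U) = (0.3500, 0.6500), p(V) = (0.4600, 0.1200, 0.4200).
H(V|U) = Σ p(U) · H(V|U=·).
  U=α: p=0.3500, H(V|U=α) = 1.0694
  U=β: p=0.6500, H(V|U=β) = 1.4735
Weighted sum = 1.332 bits.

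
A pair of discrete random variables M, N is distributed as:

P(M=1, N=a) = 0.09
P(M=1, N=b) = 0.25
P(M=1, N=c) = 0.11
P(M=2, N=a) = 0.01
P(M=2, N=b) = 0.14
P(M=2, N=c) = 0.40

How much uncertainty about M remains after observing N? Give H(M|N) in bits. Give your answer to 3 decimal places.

0.798 bits

Marginals: p(M) = (0.4500, 0.5500), p(N) = (0.1000, 0.3900, 0.5100).
H(M|N) = Σ p(N) · H(M|N=·).
  N=a: p=0.1000, H(M|N=a) = 0.4690
  N=b: p=0.3900, H(M|N=b) = 0.9418
  N=c: p=0.5100, H(M|N=c) = 0.7522
Weighted sum = 0.798 bits.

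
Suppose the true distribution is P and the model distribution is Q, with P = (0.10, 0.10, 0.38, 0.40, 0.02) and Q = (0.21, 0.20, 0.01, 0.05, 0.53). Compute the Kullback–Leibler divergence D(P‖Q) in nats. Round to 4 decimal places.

2.0050 nats

D(P‖Q) = Σ p·ln(p/q).
  0.10·ln(0.10/0.21) = -0.07419
  0.10·ln(0.10/0.20) = -0.06931
  0.38·ln(0.38/0.01) = 1.38228
  0.40·ln(0.40/0.05) = 0.83178
  0.02·ln(0.02/0.53) = -0.06554
D(P‖Q) = 2.0050 nats.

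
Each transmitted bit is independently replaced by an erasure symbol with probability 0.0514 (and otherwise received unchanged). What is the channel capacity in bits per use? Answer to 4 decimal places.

Binary erasure channel: capacity C = 1 − ε.
C = 1 − 0.0514 = 0.9486 bits per channel use.

0.9486 bits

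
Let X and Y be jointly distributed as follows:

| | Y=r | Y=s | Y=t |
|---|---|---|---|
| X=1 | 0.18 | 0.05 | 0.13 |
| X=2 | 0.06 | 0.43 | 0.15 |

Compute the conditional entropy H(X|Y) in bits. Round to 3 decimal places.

Chain rule: H(X|Y) = H(X,Y) − H(Y).
Marginals: p(X) = (0.3600, 0.6400), p(Y) = (0.2400, 0.4800, 0.2800).
H(X,Y) = 2.2217 bits; H(Y) = 1.5166 bits.
H(X|Y) = 2.2217 − 1.5166 = 0.705 bits.

0.705 bits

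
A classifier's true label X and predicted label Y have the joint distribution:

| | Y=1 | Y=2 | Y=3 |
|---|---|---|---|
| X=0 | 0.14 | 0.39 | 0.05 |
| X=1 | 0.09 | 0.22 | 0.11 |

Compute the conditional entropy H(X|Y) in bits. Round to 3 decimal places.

Chain rule: H(X|Y) = H(X,Y) − H(Y).
Marginals: p(X) = (0.5800, 0.4200), p(Y) = (0.2300, 0.6100, 0.1600).
H(X,Y) = 2.2865 bits; H(Y) = 1.3457 bits.
H(X|Y) = 2.2865 − 1.3457 = 0.941 bits.

0.941 bits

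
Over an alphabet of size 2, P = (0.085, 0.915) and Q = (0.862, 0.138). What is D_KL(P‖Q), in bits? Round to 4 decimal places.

D(P‖Q) = Σ p·log₂(p/q).
  0.085·log₂(0.085/0.862) = -0.28408
  0.915·log₂(0.915/0.138) = 2.49713
D(P‖Q) = 2.2130 bits.

2.2130 bits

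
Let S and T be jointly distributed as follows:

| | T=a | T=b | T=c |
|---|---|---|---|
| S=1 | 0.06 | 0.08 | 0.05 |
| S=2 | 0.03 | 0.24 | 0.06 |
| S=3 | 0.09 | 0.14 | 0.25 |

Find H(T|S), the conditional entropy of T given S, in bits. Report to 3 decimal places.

Chain rule: H(T|S) = H(S,T) − H(S).
Marginals: p(S) = (0.1900, 0.3300, 0.4800), p(T) = (0.1800, 0.4600, 0.3600).
H(S,T) = 2.8503 bits; H(S) = 1.4913 bits.
H(T|S) = 2.8503 − 1.4913 = 1.359 bits.

1.359 bits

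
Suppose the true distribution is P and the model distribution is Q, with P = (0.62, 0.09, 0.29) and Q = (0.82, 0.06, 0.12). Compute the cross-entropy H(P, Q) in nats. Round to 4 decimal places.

H(P,Q) = −Σ p·ln q.
  −0.62·ln(0.82) = 0.12304
  −0.09·ln(0.06) = 0.25321
  −0.29·ln(0.12) = 0.61488
H(P,Q) = 0.9911 nats.

0.9911 nats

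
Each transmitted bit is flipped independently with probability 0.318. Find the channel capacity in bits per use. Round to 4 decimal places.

0.0978 bits

Binary symmetric channel: C = 1 − h₂(ε) where h₂ is the binary entropy function.
h₂(0.318) = −0.318·log₂0.318 − 0.682·log₂0.682 = 0.9022.
C = 1 − 0.9022 = 0.0978 bits per channel use.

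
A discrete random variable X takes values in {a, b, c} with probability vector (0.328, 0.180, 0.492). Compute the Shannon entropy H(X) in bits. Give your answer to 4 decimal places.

1.4763 bits

H(X) = −Σ p·log₂ p.
  −(0.328)·log₂(0.328) = 0.52750
  −(0.180)·log₂(0.180) = 0.44531
  −(0.492)·log₂(0.492) = 0.50345
Sum: 0.52750 + 0.44531 + 0.50345 = 1.4763 bits.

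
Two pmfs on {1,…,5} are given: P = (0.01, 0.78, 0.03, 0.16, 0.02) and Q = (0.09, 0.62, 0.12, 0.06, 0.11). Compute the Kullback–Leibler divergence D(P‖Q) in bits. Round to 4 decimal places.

0.3439 bits

D(P‖Q) = Σ p·log₂(p/q).
  0.01·log₂(0.01/0.09) = -0.03170
  0.78·log₂(0.78/0.62) = 0.25834
  0.03·log₂(0.03/0.12) = -0.06000
  0.16·log₂(0.16/0.06) = 0.22641
  0.02·log₂(0.02/0.11) = -0.04919
D(P‖Q) = 0.3439 bits.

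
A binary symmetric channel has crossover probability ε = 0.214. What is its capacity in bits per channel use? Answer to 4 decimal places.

0.2509 bits

Binary symmetric channel: C = 1 − h₂(ε) where h₂ is the binary entropy function.
h₂(0.214) = −0.214·log₂0.214 − 0.786·log₂0.786 = 0.7491.
C = 1 − 0.7491 = 0.2509 bits per channel use.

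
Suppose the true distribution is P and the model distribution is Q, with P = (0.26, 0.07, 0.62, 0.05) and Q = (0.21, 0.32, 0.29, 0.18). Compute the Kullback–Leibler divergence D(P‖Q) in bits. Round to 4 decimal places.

0.5139 bits

D(P‖Q) = Σ p·log₂(p/q).
  0.26·log₂(0.26/0.21) = 0.08011
  0.07·log₂(0.07/0.32) = -0.15349
  0.62·log₂(0.62/0.29) = 0.67965
  0.05·log₂(0.05/0.18) = -0.09240
D(P‖Q) = 0.5139 bits.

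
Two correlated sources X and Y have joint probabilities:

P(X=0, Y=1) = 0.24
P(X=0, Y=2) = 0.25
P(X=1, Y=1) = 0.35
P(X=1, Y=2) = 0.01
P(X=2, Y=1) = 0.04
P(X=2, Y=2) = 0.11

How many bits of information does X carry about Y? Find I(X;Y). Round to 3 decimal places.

Marginals: p(X) = (0.4900, 0.3600, 0.1500), p(Y) = (0.6300, 0.3700).
I(X;Y) = Σ p(x,y)·log₂[p(x,y)/(p(x)p(y))].
  (0,1): 0.24·log₂(0.7775) = -0.0872
  (0,2): 0.25·log₂(1.3789) = 0.1159
  (1,1): 0.35·log₂(1.5432) = 0.2191
  (1,2): 0.01·log₂(0.0751) = -0.0374
  (2,1): 0.04·log₂(0.4233) = -0.0496
  (2,2): 0.11·log₂(1.9820) = 0.1086
Sum = 0.269 bits.

0.269 bits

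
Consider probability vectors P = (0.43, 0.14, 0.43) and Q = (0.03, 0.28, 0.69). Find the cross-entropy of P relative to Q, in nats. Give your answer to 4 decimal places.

1.8456 nats

H(P,Q) = −Σ p·ln q.
  −0.43·ln(0.03) = 1.50782
  −0.14·ln(0.28) = 0.17822
  −0.43·ln(0.69) = 0.15956
H(P,Q) = 1.8456 nats.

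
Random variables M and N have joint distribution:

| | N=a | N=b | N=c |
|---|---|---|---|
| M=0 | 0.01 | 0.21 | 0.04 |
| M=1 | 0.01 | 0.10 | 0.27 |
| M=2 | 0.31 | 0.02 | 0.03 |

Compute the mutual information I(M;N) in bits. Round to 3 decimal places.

0.729 bits

Marginals: p(M) = (0.2600, 0.3800, 0.3600), p(N) = (0.3300, 0.3300, 0.3400).
I(M;N) = H(M) + H(N) − H(M,N).
H(M) = 1.5664, H(N) = 1.5848, H(M,N) = 2.4221.
I(M;N) = 1.5664 + 1.5848 − 2.4221 = 0.729 bits.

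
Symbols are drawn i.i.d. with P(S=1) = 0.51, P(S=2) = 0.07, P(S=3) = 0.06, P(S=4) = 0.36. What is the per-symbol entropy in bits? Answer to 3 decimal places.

H(S) = −Σ p·log₂ p.
  −(0.51)·log₂(0.51) = 0.4954
  −(0.07)·log₂(0.07) = 0.2686
  −(0.06)·log₂(0.06) = 0.2435
  −(0.36)·log₂(0.36) = 0.5306
Sum: 0.4954 + 0.2686 + 0.2435 + 0.5306 = 1.538 bits.

1.538 bits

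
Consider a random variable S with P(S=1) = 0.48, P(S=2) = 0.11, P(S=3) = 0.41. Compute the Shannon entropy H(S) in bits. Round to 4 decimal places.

H(S) = −Σ p·log₂ p.
  −(0.48)·log₂(0.48) = 0.50827
  −(0.11)·log₂(0.11) = 0.35029
  −(0.41)·log₂(0.41) = 0.52738
Sum: 0.50827 + 0.35029 + 0.52738 = 1.3859 bits.

1.3859 bits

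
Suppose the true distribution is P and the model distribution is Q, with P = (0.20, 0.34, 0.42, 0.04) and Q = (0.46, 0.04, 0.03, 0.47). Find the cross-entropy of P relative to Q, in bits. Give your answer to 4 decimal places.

H(P,Q) = −Σ p·log₂ q.
  −0.20·log₂(0.46) = 0.22406
  −0.34·log₂(0.04) = 1.57891
  −0.42·log₂(0.03) = 2.12474
  −0.04·log₂(0.47) = 0.04357
H(P,Q) = 3.9713 bits.

3.9713 bits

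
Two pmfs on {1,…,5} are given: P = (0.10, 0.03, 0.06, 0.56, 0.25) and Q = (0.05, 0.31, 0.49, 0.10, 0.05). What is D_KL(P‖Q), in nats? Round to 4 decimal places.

1.2404 nats

D(P‖Q) = Σ p·ln(p/q).
  0.10·ln(0.10/0.05) = 0.06931
  0.03·ln(0.03/0.31) = -0.07006
  0.06·ln(0.06/0.49) = -0.12600
  0.56·ln(0.56/0.10) = 0.96475
  0.25·ln(0.25/0.05) = 0.40236
D(P‖Q) = 1.2404 nats.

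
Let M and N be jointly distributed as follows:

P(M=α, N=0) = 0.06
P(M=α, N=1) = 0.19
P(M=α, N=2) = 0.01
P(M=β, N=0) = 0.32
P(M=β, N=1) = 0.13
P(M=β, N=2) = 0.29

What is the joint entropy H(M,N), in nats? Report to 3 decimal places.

1.519 nats

H(M,N) = −Σ p(x,y)·ln p(x,y) over all 6 cells.
  cell (α,0): −0.06·ln0.06 = 0.1688
  cell (α,1): −0.19·ln0.19 = 0.3155
  cell (α,2): −0.01·ln0.01 = 0.0461
  cell (β,0): −0.32·ln0.32 = 0.3646
  cell (β,1): −0.13·ln0.13 = 0.2652
  cell (β,2): −0.29·ln0.29 = 0.3590
Sum = 1.519 nats.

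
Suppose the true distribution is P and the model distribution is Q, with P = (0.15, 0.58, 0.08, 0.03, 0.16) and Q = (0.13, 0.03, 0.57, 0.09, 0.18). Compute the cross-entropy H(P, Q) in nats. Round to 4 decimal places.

2.7314 nats

H(P,Q) = −Σ p·ln q.
  −0.15·ln(0.13) = 0.30603
  −0.58·ln(0.03) = 2.03380
  −0.08·ln(0.57) = 0.04497
  −0.03·ln(0.09) = 0.07224
  −0.16·ln(0.18) = 0.27437
H(P,Q) = 2.7314 nats.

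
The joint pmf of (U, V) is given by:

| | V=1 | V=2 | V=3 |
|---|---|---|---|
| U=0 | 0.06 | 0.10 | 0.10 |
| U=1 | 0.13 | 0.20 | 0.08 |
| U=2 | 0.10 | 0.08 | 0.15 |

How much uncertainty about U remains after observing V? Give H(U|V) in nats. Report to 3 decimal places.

1.043 nats

Marginals: p(U) = (0.2600, 0.4100, 0.3300), p(V) = (0.2900, 0.3800, 0.3300).
H(U|V) = Σ p(V) · H(U|V=·).
  V=1: p=0.2900, H(U|V=1) = 1.0528
  V=2: p=0.3800, H(U|V=2) = 1.0172
  V=3: p=0.3300, H(U|V=3) = 1.0637
Weighted sum = 1.043 nats.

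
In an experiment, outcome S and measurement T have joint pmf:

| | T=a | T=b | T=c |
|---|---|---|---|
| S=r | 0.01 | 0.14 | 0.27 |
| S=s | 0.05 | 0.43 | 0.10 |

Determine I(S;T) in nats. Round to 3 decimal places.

Marginals: p(S) = (0.4200, 0.5800), p(T) = (0.0600, 0.5700, 0.3700).
I(S;T) = H(S) + H(T) − H(S,T).
H(S) = 0.6803, H(T) = 0.8571, H(S,T) = 1.4178.
I(S;T) = 0.6803 + 0.8571 − 1.4178 = 0.120 nats.

0.120 nats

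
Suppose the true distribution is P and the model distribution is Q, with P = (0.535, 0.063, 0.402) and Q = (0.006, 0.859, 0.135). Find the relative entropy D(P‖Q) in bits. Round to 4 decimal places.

3.8613 bits

D(P‖Q) = Σ p·log₂(p/q).
  0.535·log₂(0.535/0.006) = 3.46596
  0.063·log₂(0.063/0.859) = -0.23746
  0.402·log₂(0.402/0.135) = 0.63284
D(P‖Q) = 3.8613 bits.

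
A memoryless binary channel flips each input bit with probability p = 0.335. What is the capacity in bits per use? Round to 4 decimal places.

0.0800 bits

Binary symmetric channel: C = 1 − h₂(ε) where h₂ is the binary entropy function.
h₂(0.335) = −0.335·log₂0.335 − 0.665·log₂0.665 = 0.9200.
C = 1 − 0.9200 = 0.0800 bits per channel use.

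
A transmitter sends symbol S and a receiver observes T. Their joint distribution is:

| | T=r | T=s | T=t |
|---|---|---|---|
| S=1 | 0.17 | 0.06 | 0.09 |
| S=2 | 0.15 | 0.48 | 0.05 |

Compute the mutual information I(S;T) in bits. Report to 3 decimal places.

Marginals: p(S) = (0.3200, 0.6800), p(T) = (0.3200, 0.5400, 0.1400).
I(S;T) = H(S) + H(T) − H(S,T).
H(S) = 0.9044, H(T) = 1.4032, H(S,T) = 2.1257.
I(S;T) = 0.9044 + 1.4032 − 2.1257 = 0.182 bits.

0.182 bits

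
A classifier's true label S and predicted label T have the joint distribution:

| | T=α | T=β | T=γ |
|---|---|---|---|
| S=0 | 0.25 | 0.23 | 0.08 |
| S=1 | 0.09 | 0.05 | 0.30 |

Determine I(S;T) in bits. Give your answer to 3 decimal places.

Marginals: p(S) = (0.5600, 0.4400), p(T) = (0.3400, 0.2800, 0.3800).
I(S;T) = Σ p(x,y)·log₂[p(x,y)/(p(x)p(y))].
  (0,α): 0.25·log₂(1.3130) = 0.0982
  (0,β): 0.23·log₂(1.4668) = 0.1271
  (0,γ): 0.08·log₂(0.3759) = -0.1129
  (1,α): 0.09·log₂(0.6016) = -0.0660
  (1,β): 0.05·log₂(0.4058) = -0.0651
  (1,γ): 0.30·log₂(1.7943) = 0.2530
Sum = 0.234 bits.

0.234 bits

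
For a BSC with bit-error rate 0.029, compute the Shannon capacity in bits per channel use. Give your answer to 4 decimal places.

Binary symmetric channel: C = 1 − h₂(ε) where h₂ is the binary entropy function.
h₂(0.029) = −0.029·log₂0.029 − 0.971·log₂0.971 = 0.1894.
C = 1 − 0.1894 = 0.8106 bits per channel use.

0.8106 bits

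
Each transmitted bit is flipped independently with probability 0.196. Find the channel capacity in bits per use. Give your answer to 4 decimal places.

0.2861 bits

Binary symmetric channel: C = 1 − h₂(ε) where h₂ is the binary entropy function.
h₂(0.196) = −0.196·log₂0.196 − 0.804·log₂0.804 = 0.7139.
C = 1 − 0.7139 = 0.2861 bits per channel use.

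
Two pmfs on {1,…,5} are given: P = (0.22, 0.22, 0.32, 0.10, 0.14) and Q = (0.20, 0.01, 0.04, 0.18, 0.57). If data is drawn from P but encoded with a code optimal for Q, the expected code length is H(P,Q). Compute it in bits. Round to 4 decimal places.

3.8194 bits

H(P,Q) = −Σ p·log₂ q.
  −0.22·log₂(0.20) = 0.51082
  −0.22·log₂(0.01) = 1.46165
  −0.32·log₂(0.04) = 1.48603
  −0.10·log₂(0.18) = 0.24739
  −0.14·log₂(0.57) = 0.11354
H(P,Q) = 3.8194 bits.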